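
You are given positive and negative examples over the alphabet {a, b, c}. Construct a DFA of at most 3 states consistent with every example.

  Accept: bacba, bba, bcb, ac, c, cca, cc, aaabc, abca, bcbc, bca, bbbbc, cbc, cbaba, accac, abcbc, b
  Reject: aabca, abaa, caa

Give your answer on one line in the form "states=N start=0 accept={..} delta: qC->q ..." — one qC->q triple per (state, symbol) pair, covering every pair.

State merging on the prefix tree: take the shortest (then alphabetical) example prefix whose next move is undefined and point that move at state 0, else 1, else 2, ...; a target is out if some Accept/Reject pair would then sit in one state with the same input left (inseparable). If every existing state is out, open a new one.
a: 0a undefined. 0a->0: no, abca/aabca meet in 0 with "bca" left. Open state 1: 0a->1.
b: 0b undefined. 0b->0: ok.
c: 0c undefined. 0c->0: ok.
aa: 1a undefined. 1a->0: no, bba/aabca meet in 1. 1a->1: no, bba/caa meet in 1. Open state 2: 1a->2.
ab: 1b undefined. 1b->0: ok.
ac: 1c undefined. 1c->0: ok.
aaa: 2a undefined. 2a->0: ok.
aab: 2b undefined. 2b->0: no, bacba/aabca meet in 1. 2b->1: no, bacba/aabca meet in 1. 2b->2: ok.
aabc: 2c undefined. 2c->0: no, bacba/aabca meet in 1. 2c->1: ok.
All examples now run through 3 states with every (state, symbol) defined. Accept strings end in {0,1}, Reject strings end in {2}; accept={0,1}.

states=3 start=0 accept={0,1} delta: 0a->1 0b->0 0c->0 1a->2 1b->0 1c->0 2a->0 2b->2 2c->1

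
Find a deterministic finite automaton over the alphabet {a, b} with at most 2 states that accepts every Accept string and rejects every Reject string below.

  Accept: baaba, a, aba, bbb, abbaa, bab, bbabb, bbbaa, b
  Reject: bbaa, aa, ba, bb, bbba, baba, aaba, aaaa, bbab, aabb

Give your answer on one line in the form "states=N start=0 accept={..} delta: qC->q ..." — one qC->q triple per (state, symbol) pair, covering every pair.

Fold the examples into a partial DFA from state 0: repeatedly fix the first undefined (state, symbol) met by the shortest-then-alphabetical prefix, trying targets in increasing order and rejecting any under which an Accept and a Reject string meet in one state with the same remainder; add a state when all current targets are rejected. Accepting states are where Accept strings end.
a: 0a undefined. 0a->0: no, a/aa meet in 0. Open state 1: 0a->1.
b: 0b undefined. 0b->0: no, baaba/aaba meet in 1 with "aba" left. 0b->1: ok.
aa: 1a undefined. 1a->0: ok.
ab: 1b undefined. 1b->0: ok.
All examples now run through 2 states with every (state, symbol) defined. Accept strings end in {1}, Reject strings end in {0}; accept={1}.

states=2 start=0 accept={1} delta: 0a->1 0b->1 1a->0 1b->0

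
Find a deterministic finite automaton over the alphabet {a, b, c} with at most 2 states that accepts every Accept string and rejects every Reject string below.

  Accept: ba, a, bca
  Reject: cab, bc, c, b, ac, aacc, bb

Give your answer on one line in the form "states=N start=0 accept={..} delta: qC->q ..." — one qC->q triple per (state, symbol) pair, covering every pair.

states=2 start=0 accept={0} delta: 0a->0 0b->1 0c->1 1a->0 1b->1 1c->1

Grow the machine one transition at a time. Run the examples from 0; the earliest place one falls off (shortest prefix, ties alphabetical) gets sent to the lowest-numbered state that keeps every Accept/Reject pair distinguishable — a pair clashes when both reach the same state with identical unread suffix — and to a fresh state only if none does.
a: 0a undefined. 0a->0: ok.
b: 0b undefined. 0b->0: no, ba/b meet in 0. Open state 1: 0b->1.
c: 0c undefined. 0c->0: no, a/c meet in 0. 0c->1: ok.
ba: 1a undefined. 1a->0: ok.
bb: 1b undefined. 1b->0: no, ba/bb meet in 0. 1b->1: ok.
bc: 1c undefined. 1c->0: no, ba/bc meet in 0. 1c->1: ok.
All examples now run through 2 states with every (state, symbol) defined. Accept strings end in {0}, Reject strings end in {1}; accept={0}.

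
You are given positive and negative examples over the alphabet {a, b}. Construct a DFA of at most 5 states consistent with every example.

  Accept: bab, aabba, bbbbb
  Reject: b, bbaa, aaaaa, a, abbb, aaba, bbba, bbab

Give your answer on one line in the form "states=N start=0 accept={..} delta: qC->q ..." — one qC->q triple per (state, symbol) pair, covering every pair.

states=4 start=0 accept={2,3} delta: 0a->0 0b->1 1a->1 1b->2 2a->3 2b->0 3a->0 3b->0

Fold the examples into a partial DFA from state 0: repeatedly fix the first undefined (state, symbol) met by the shortest-then-alphabetical prefix, trying targets in increasing order and rejecting any under which an Accept and a Reject string meet in one state with the same remainder; add a state when all current targets are rejected. Accepting states are where Accept strings end.
a: 0a undefined. 0a->0: ok.
b: 0b undefined. 0b->0: no, bab/b meet in 0. Open state 1: 0b->1.
ba: 1a undefined. 1a->0: no, bab/b meet in 1. 1a->1: ok.
bb: 1b undefined. 1b->0: no, bab/bbaa meet in 0. 1b->1: no, bab/b meet in 1. Open state 2: 1b->2.
bba: 2a undefined. 2a->0: no, aabba/bbaa meet in 0. 2a->1: no, bab/bbab meet in 2. 2a->2: no, bab/bbaa meet in 2. Open state 3: 2a->3.
bbb: 2b undefined. 2b->0: ok.
bbaa: 3a undefined. 3a->0: ok.
bbab: 3b undefined. 3b->0: ok.
All examples now run through 4 states with every (state, symbol) defined. Accept strings end in {2,3}, Reject strings end in {0,1}; accept={2,3}.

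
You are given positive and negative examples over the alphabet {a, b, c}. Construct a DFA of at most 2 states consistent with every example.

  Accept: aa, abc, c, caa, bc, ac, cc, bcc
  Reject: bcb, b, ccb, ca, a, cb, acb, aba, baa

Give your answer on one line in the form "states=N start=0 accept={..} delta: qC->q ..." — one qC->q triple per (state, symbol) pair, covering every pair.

states=2 start=0 accept={0} delta: 0a->1 0b->1 0c->0 1a->0 1b->0 1c->0

Fold the examples into a partial DFA from state 0: repeatedly fix the first undefined (state, symbol) met by the shortest-then-alphabetical prefix, trying targets in increasing order and rejecting any under which an Accept and a Reject string meet in one state with the same remainder; add a state when all current targets are rejected. Accepting states are where Accept strings end.
a: 0a undefined. 0a->0: no, aa/a meet in 0. Open state 1: 0a->1.
b: 0b undefined. 0b->0: no, aa/baa meet in 1 with "a" left. 0b->1: ok.
c: 0c undefined. 0c->0: ok.
aa: 1a undefined. 1a->0: ok.
ab: 1b undefined. 1b->0: ok.
ac: 1c undefined. 1c->0: ok.
All examples now run through 2 states with every (state, symbol) defined. Accept strings end in {0}, Reject strings end in {1}; accept={0}.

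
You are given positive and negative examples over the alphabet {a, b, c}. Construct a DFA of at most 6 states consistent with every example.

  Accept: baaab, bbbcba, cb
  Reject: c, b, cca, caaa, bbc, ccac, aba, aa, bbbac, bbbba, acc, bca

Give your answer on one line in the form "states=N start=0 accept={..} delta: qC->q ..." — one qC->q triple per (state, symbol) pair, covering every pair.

Fold the examples into a partial DFA from state 0: repeatedly fix the first undefined (state, symbol) met by the shortest-then-alphabetical prefix, trying targets in increasing order and rejecting any under which an Accept and a Reject string meet in one state with the same remainder; add a state when all current targets are rejected. Accepting states are where Accept strings end.
a: 0a undefined. 0a->0: ok.
b: 0b undefined. 0b->0: no, baaab/b meet in 0. Open state 1: 0b->1.
c: 0c undefined. 0c->0: no, cb/b meet in 1. 0c->1: ok.
ba: 1a undefined. 1a->0: no, baaab/c meet in 1. 1a->1: ok.
bb: 1b undefined. 1b->0: no, baaab/aa meet in 0. 1b->1: no, baaab/c meet in 1. Open state 2: 1b->2.
bc: 1c undefined. 1c->0: ok.
bbb: 2b undefined. 2b->0: ok.
bbc: 2c undefined. 2c->0: ok.
bbbcba: 2a undefined. 2a->0: no, bbbcba/cca meet in 0. 2a->1: no, bbbcba/c meet in 1. 2a->2: ok.
All examples now run through 3 states with every (state, symbol) defined. Accept strings end in {2}, Reject strings end in {0,1}; accept={2}.

states=3 start=0 accept={2} delta: 0a->0 0b->1 0c->1 1a->1 1b->2 1c->0 2a->2 2b->0 2c->0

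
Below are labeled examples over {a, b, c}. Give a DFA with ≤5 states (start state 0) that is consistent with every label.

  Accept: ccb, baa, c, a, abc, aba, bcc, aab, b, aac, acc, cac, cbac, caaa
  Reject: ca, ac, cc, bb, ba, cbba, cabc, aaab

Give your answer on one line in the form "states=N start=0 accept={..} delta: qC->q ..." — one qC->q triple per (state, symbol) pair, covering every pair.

states=4 start=0 accept={1,3} delta: 0a->1 0b->1 0c->1 1a->2 1b->2 1c->0 2a->3 2b->1 2c->1 3a->1 3b->0 3c->1

Grow the machine one transition at a time. Run the examples from 0; the earliest place one falls off (shortest prefix, ties alphabetical) gets sent to the lowest-numbered state that keeps every Accept/Reject pair distinguishable — a pair clashes when both reach the same state with identical unread suffix — and to a fresh state only if none does.
a: 0a undefined. 0a->0: no, c/ac meet in 0 with "c" left. Open state 1: 0a->1.
b: 0b undefined. 0b->0: no, a/ba meet in 1. 0b->1: ok.
c: 0c undefined. 0c->0: no, ccb/ca meet in 1. 0c->1: ok.
aa: 1a undefined. 1a->0: no, caaa/ca meet in 0. 1a->1: no, baa/ca meet in 1. Open state 2: 1a->2.
ab: 1b undefined. 1b->0: no, cbac/ac meet in 1 with "c" left. 1b->1: no, c/bb meet in 1. 1b->2: ok.
ac: 1c undefined. 1c->0: ok.
aaa: 2a undefined. 2a->0: no, ccb/aaab meet in 1. 2a->1: no, cbac/ac meet in 0. 2a->2: no, baa/ca meet in 2. Open state 3: 2a->3.
aab: 2b undefined. 2b->0: no, ccb/cbba meet in 1. 2b->1: ok.
aac: 2c undefined. 2c->0: no, abc/ac meet in 0. 2c->1: ok.
aaab: 3b undefined. 3b->0: ok.
caaa: 3a undefined. 3a->0: no, caaa/ac meet in 0. 3a->1: ok.
cbac: 3c undefined. 3c->0: no, cbac/ac meet in 0. 3c->1: ok.
All examples now run through 4 states with every (state, symbol) defined. Accept strings end in {1,3}, Reject strings end in {0,2}; accept={1,3}.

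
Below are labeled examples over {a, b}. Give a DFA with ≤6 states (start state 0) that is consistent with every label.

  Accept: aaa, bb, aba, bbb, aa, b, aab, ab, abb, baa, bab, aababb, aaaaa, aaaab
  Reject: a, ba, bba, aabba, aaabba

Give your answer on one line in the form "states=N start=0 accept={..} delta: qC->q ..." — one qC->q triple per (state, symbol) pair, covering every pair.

states=3 start=0 accept={0,2} delta: 0a->1 0b->0 1a->2 1b->2 2a->0 2b->0

Grow the machine one transition at a time. Run the examples from 0; the earliest place one falls off (shortest prefix, ties alphabetical) gets sent to the lowest-numbered state that keeps every Accept/Reject pair distinguishable — a pair clashes when both reach the same state with identical unread suffix — and to a fresh state only if none does.
a: 0a undefined. 0a->0: no, aaa/a meet in 0. Open state 1: 0a->1.
b: 0b undefined. 0b->0: ok.
aa: 1a undefined. 1a->0: no, aaa/a meet in 1. 1a->1: no, aaa/a meet in 1. Open state 2: 1a->2.
ab: 1b undefined. 1b->0: no, aba/a meet in 1. 1b->1: no, ab/a meet in 1. 1b->2: ok.
aaa: 2a undefined. 2a->0: ok.
aab: 2b undefined. 2b->0: ok.
All examples now run through 3 states with every (state, symbol) defined. Accept strings end in {0,2}, Reject strings end in {1}; accept={0,2}.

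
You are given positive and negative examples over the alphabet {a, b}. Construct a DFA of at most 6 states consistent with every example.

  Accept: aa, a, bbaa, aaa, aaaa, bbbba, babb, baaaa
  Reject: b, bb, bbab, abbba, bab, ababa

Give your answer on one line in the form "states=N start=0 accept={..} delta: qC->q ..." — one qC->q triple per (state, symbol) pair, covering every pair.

State merging on the prefix tree: take the shortest (then alphabetical) example prefix whose next move is undefined and point that move at state 0, else 1, else 2, ...; a target is out if some Accept/Reject pair would then sit in one state with the same input left (inseparable). If every existing state is out, open a new one.
a: 0a undefined. 0a->0: ok.
b: 0b undefined. 0b->0: no, aa/b meet in 0. Open state 1: 0b->1.
ba: 1a undefined. 1a->0: no, aa/ababa meet in 0. 1a->1: no, baaaa/b meet in 1. Open state 2: 1a->2.
bb: 1b undefined. 1b->0: no, aa/bb meet in 0. 1b->1: no, bbbba/abbba meet in 2. 1b->2: ok.
baa: 2a undefined. 2a->0: ok.
bab: 2b undefined. 2b->0: no, aa/abbba meet in 0. 2b->1: no, babb/bb meet in 2. 2b->2: no, aa/abbba meet in 0. Open state 3: 2b->3.
babb: 3b undefined. 3b->0: ok.
ababa: 3a undefined. 3a->0: no, aa/abbba meet in 0. 3a->1: ok.
All examples now run through 4 states with every (state, symbol) defined. Accept strings end in {0}, Reject strings end in {1,2,3}; accept={0}.

states=4 start=0 accept={0} delta: 0a->0 0b->1 1a->2 1b->2 2a->0 2b->3 3a->1 3b->0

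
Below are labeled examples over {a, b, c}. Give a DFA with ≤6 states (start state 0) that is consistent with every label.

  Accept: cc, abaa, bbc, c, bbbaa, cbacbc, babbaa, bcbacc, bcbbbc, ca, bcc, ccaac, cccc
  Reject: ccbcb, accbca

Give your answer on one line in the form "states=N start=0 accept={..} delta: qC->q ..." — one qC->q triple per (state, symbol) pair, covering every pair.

states=4 start=0 accept={0,1,2} delta: 0a->0 0b->0 0c->1 1a->0 1b->0 1c->2 2a->0 2b->2 2c->3 3a->3 3b->3 3c->0

State merging on the prefix tree: take the shortest (then alphabetical) example prefix whose next move is undefined and point that move at state 0, else 1, else 2, ...; a target is out if some Accept/Reject pair would then sit in one state with the same input left (inseparable). If every existing state is out, open a new one.
a: 0a undefined. 0a->0: ok.
b: 0b undefined. 0b->0: ok.
c: 0c undefined. 0c->0: no, cc/ccbcb meet in 0. Open state 1: 0c->1.
ca: 1a undefined. 1a->0: ok.
cb: 1b undefined. 1b->0: ok.
cc: 1c undefined. 1c->0: no, cc/ccbcb meet in 0. 1c->1: no, abaa/ccbcb meet in 0. Open state 2: 1c->2.
cca: 2a undefined. 2a->0: ok.
ccb: 2b undefined. 2b->0: no, abaa/ccbcb meet in 0. 2b->1: no, abaa/accbca meet in 0. 2b->2: ok.
ccc: 2c undefined. 2c->0: no, abaa/ccbcb meet in 0. 2c->1: no, abaa/ccbcb meet in 0. 2c->2: no, cc/ccbcb meet in 2. Open state 3: 2c->3.
cccc: 3c undefined. 3c->0: ok.
ccbcb: 3b undefined. 3b->0: no, abaa/ccbcb meet in 0. 3b->1: no, bbc/ccbcb meet in 1. 3b->2: no, cc/ccbcb meet in 2. 3b->3: ok.
accbca: 3a undefined. 3a->0: no, abaa/accbca meet in 0. 3a->1: no, bbc/accbca meet in 1. 3a->2: no, cc/accbca meet in 2. 3a->3: ok.
All examples now run through 4 states with every (state, symbol) defined. Accept strings end in {0,1,2}, Reject strings end in {3}; accept={0,1,2}.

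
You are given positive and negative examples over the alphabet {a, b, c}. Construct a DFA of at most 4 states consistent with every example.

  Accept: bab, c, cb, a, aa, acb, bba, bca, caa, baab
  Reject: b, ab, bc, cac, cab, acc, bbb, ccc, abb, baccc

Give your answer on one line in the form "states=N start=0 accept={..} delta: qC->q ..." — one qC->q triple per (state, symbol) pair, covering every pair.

states=4 start=0 accept={0,2,3} delta: 0a->0 0b->1 0c->2 1a->3 1b->1 1c->1 2a->1 2b->0 2c->1 3a->2 3b->0 3c->0

Grow the machine one transition at a time. Run the examples from 0; the earliest place one falls off (shortest prefix, ties alphabetical) gets sent to the lowest-numbered state that keeps every Accept/Reject pair distinguishable — a pair clashes when both reach the same state with identical unread suffix — and to a fresh state only if none does.
a: 0a undefined. 0a->0: ok.
b: 0b undefined. 0b->0: no, bab/b meet in 0. Open state 1: 0b->1.
c: 0c undefined. 0c->0: no, c/cac meet in 0. 0c->1: no, bab/cab meet in 1 with "ab" left. Open state 2: 0c->2.
ba: 1a undefined. 1a->0: no, bab/b meet in 1. 1a->1: no, bab/abb meet in 1 with "b" left. 1a->2: no, baab/cab meet in 2 with "ab" left. Open state 3: 1a->3.
bb: 1b undefined. 1b->0: no, a/abb meet in 0. 1b->1: ok.
bc: 1c undefined. 1c->0: no, a/bc meet in 0. 1c->1: ok.
ca: 2a undefined. 2a->0: no, c/cac meet in 2. 2a->1: ok.
cb: 2b undefined. 2b->0: ok.
cc: 2c undefined. 2c->0: no, c/ccc meet in 2. 2c->1: ok.
baa: 3a undefined. 3a->0: no, baab/b meet in 1. 3a->1: no, baab/b meet in 1. 3a->2: ok.
bab: 3b undefined. 3b->0: ok.
bac: 3c undefined. 3c->0: ok.
All examples now run through 4 states with every (state, symbol) defined. Accept strings end in {0,2,3}, Reject strings end in {1}; accept={0,2,3}.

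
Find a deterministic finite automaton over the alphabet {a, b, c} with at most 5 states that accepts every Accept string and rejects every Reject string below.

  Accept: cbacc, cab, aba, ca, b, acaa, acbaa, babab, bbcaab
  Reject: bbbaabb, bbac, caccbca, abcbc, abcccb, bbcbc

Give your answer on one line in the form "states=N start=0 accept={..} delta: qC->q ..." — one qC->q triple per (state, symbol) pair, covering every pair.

states=4 start=0 accept={0,1} delta: 0a->0 0b->1 0c->0 1a->0 1b->2 1c->2 2a->2 2b->1 2c->3 3a->0 3b->1 3c->1

State merging on the prefix tree: take the shortest (then alphabetical) example prefix whose next move is undefined and point that move at state 0, else 1, else 2, ...; a target is out if some Accept/Reject pair would then sit in one state with the same input left (inseparable). If every existing state is out, open a new one.
a: 0a undefined. 0a->0: ok.
b: 0b undefined. 0b->0: no, aba/bbbaabb meet in 0. Open state 1: 0b->1.
c: 0c undefined. 0c->0: ok.
ba: 1a undefined. 1a->0: ok.
bb: 1b undefined. 1b->0: no, cbacc/bbbaabb meet in 0. 1b->1: no, cbacc/bbac meet in 0. Open state 2: 1b->2.
abc: 1c undefined. 1c->0: no, cbacc/caccbca meet in 0. 1c->1: no, cbacc/caccbca meet in 0. 1c->2: ok.
bba: 2a undefined. 2a->0: no, cbacc/bbac meet in 0. 2a->1: no, cab/caccbca meet in 1. 2a->2: ok.
bbb: 2b undefined. 2b->0: no, cbacc/abcbc meet in 0. 2b->1: ok.
bbc: 2c undefined. 2c->0: no, cbacc/bbac meet in 0. 2c->1: no, cab/bbac meet in 1. 2c->2: no, cab/abcccb meet in 1. Open state 3: 2c->3.
bbca: 3a undefined. 3a->0: ok.
bbcb: 3b undefined. 3b->0: no, cbacc/bbcbc meet in 0. 3b->1: ok.
abccc: 3c undefined. 3c->0: no, cab/abcccb meet in 1. 3c->1: ok.
All examples now run through 4 states with every (state, symbol) defined. Accept strings end in {0,1}, Reject strings end in {2,3}; accept={0,1}.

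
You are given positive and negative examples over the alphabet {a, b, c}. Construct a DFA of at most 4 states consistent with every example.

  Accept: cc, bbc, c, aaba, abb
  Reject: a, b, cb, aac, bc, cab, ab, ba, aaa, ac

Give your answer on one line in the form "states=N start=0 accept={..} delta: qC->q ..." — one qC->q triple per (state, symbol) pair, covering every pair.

Grow the machine one transition at a time. Run the examples from 0; the earliest place one falls off (shortest prefix, ties alphabetical) gets sent to the lowest-numbered state that keeps every Accept/Reject pair distinguishable — a pair clashes when both reach the same state with identical unread suffix — and to a fresh state only if none does.
a: 0a undefined. 0a->0: no, c/aac meet in 0 with "c" left. Open state 1: 0a->1.
b: 0b undefined. 0b->0: no, bbc/bc meet in 0 with "c" left. 0b->1: ok.
c: 0c undefined. 0c->0: ok.
aa: 1a undefined. 1a->0: no, cc/aac meet in 0. 1a->1: ok.
ab: 1b undefined. 1b->0: no, cc/cab meet in 0. 1b->1: no, bbc/aac meet in 1 with "c" left. Open state 2: 1b->2.
ac: 1c undefined. 1c->0: no, cc/aac meet in 0. 1c->1: ok.
abb: 2b undefined. 2b->0: ok.
bbc: 2c undefined. 2c->0: ok.
aaba: 2a undefined. 2a->0: ok.
All examples now run through 3 states with every (state, symbol) defined. Accept strings end in {0}, Reject strings end in {1,2}; accept={0}.

states=3 start=0 accept={0} delta: 0a->1 0b->1 0c->0 1a->1 1b->2 1c->1 2a->0 2b->0 2c->0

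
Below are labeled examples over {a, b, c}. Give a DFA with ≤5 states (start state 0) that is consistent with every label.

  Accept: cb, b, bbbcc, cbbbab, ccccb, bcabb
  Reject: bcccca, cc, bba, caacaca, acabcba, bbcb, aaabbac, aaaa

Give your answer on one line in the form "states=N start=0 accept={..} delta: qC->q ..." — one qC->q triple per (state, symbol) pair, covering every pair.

states=3 start=0 accept={1} delta: 0a->0 0b->1 0c->0 1a->0 1b->1 1c->2 2a->0 2b->0 2c->1

State merging on the prefix tree: take the shortest (then alphabetical) example prefix whose next move is undefined and point that move at state 0, else 1, else 2, ...; a target is out if some Accept/Reject pair would then sit in one state with the same input left (inseparable). If every existing state is out, open a new one.
a: 0a undefined. 0a->0: ok.
b: 0b undefined. 0b->0: no, cb/bbcb meet in 0 with "cb" left. Open state 1: 0b->1.
c: 0c undefined. 0c->0: ok.
bb: 1b undefined. 1b->0: no, cb/bbcb meet in 1. 1b->1: ok.
bc: 1c undefined. 1c->0: no, cb/bbcb meet in 1. 1c->1: no, cb/bbcb meet in 1. Open state 2: 1c->2.
bba: 1a undefined. 1a->0: ok.
bca: 2a undefined. 2a->0: ok.
bcc: 2c undefined. 2c->0: no, bbbcc/bcccca meet in 0. 2c->1: ok.
bbcb: 2b undefined. 2b->0: ok.
All examples now run through 3 states with every (state, symbol) defined. Accept strings end in {1}, Reject strings end in {0}; accept={1}.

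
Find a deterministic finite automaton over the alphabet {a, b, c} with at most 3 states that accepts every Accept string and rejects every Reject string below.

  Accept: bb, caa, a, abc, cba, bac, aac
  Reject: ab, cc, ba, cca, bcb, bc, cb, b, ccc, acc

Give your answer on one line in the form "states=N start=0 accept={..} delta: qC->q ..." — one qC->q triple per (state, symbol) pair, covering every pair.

State merging on the prefix tree: take the shortest (then alphabetical) example prefix whose next move is undefined and point that move at state 0, else 1, else 2, ...; a target is out if some Accept/Reject pair would then sit in one state with the same input left (inseparable). If every existing state is out, open a new one.
a: 0a undefined. 0a->0: no, abc/bc meet in 0 with "bc" left. Open state 1: 0a->1.
b: 0b undefined. 0b->0: no, bb/b meet in 0. 0b->1: no, bb/ab meet in 1 with "b" left. Open state 2: 0b->2.
c: 0c undefined. 0c->0: no, a/cca meet in 1. 0c->1: ok.
aa: 1a undefined. 1a->0: ok.
ab: 1b undefined. 1b->0: ok.
ac: 1c undefined. 1c->0: no, caa/cca meet in 1. 1c->1: no, caa/cc meet in 1. 1c->2: ok.
ba: 2a undefined. 2a->0: ok.
bb: 2b undefined. 2b->0: no, bb/ab meet in 0. 2b->1: ok.
bc: 2c undefined. 2c->0: ok.
All examples now run through 3 states with every (state, symbol) defined. Accept strings end in {1}, Reject strings end in {0,2}; accept={1}.

states=3 start=0 accept={1} delta: 0a->1 0b->2 0c->1 1a->0 1b->0 1c->2 2a->0 2b->1 2c->0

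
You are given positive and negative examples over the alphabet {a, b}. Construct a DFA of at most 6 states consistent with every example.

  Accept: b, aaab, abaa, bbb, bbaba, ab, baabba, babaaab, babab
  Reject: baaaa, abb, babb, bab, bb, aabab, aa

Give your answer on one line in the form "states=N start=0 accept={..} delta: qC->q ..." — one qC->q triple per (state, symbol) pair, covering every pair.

states=5 start=0 accept={1,2,3} delta: 0a->0 0b->1 1a->2 1b->0 2a->3 2b->4 3a->0 3b->0 4a->0 4b->0

Grow the machine one transition at a time. Run the examples from 0; the earliest place one falls off (shortest prefix, ties alphabetical) gets sent to the lowest-numbered state that keeps every Accept/Reject pair distinguishable — a pair clashes when both reach the same state with identical unread suffix — and to a fresh state only if none does.
a: 0a undefined. 0a->0: ok.
b: 0b undefined. 0b->0: no, b/baaaa meet in 0. Open state 1: 0b->1.
ba: 1a undefined. 1a->0: no, b/bab meet in 1. 1a->1: no, b/baaaa meet in 1. Open state 2: 1a->2.
bb: 1b undefined. 1b->0: ok.
baa: 2a undefined. 2a->0: no, abaa/baaaa meet in 0. 2a->1: no, b/baaaa meet in 1. 2a->2: no, abaa/baaaa meet in 2. Open state 3: 2a->3.
bab: 2b undefined. 2b->0: no, b/babb meet in 1. 2b->1: no, b/bab meet in 1. 2b->2: no, bbaba/babb meet in 2. 2b->3: no, abaa/bab meet in 3. Open state 4: 2b->4.
baaa: 3a undefined. 3a->0: ok.
baab: 3b undefined. 3b->0: ok.
baba: 4a undefined. 4a->0: ok.
babb: 4b undefined. 4b->0: ok.
All examples now run through 5 states with every (state, symbol) defined. Accept strings end in {1,2,3}, Reject strings end in {0,4}; accept={1,2,3}.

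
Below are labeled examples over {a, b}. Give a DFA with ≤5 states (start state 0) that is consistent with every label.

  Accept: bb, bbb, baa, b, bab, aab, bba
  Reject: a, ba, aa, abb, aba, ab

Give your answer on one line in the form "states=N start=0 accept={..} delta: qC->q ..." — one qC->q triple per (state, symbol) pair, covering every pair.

Fold the examples into a partial DFA from state 0: repeatedly fix the first undefined (state, symbol) met by the shortest-then-alphabetical prefix, trying targets in increasing order and rejecting any under which an Accept and a Reject string meet in one state with the same remainder; add a state when all current targets are rejected. Accepting states are where Accept strings end.
a: 0a undefined. 0a->0: no, bb/abb meet in 0 with "bb" left. Open state 1: 0a->1.
b: 0b undefined. 0b->0: no, baa/aa meet in 1 with "a" left. 0b->1: no, bb/ab meet in 1 with "b" left. Open state 2: 0b->2.
aa: 1a undefined. 1a->0: ok.
ab: 1b undefined. 1b->0: no, b/abb meet in 2. 1b->1: ok.
ba: 2a undefined. 2a->0: no, baa/a meet in 1. 2a->1: no, baa/aa meet in 0. 2a->2: no, baa/ba meet in 2. Open state 3: 2a->3.
bb: 2b undefined. 2b->0: no, bb/aa meet in 0. 2b->1: no, bb/a meet in 1. 2b->2: no, bba/ba meet in 3. 2b->3: no, bb/ba meet in 3. Open state 4: 2b->4.
baa: 3a undefined. 3a->0: no, baa/aa meet in 0. 3a->1: no, baa/a meet in 1. 3a->2: ok.
bab: 3b undefined. 3b->0: no, bab/aa meet in 0. 3b->1: no, bab/a meet in 1. 3b->2: ok.
bba: 4a undefined. 4a->0: no, bba/aa meet in 0. 4a->1: no, bba/a meet in 1. 4a->2: ok.
bbb: 4b undefined. 4b->0: no, bbb/aa meet in 0. 4b->1: no, bbb/a meet in 1. 4b->2: ok.
All examples now run through 5 states with every (state, symbol) defined. Accept strings end in {2,4}, Reject strings end in {0,1,3}; accept={2,4}.

states=5 start=0 accept={2,4} delta: 0a->1 0b->2 1a->0 1b->1 2a->3 2b->4 3a->2 3b->2 4a->2 4b->2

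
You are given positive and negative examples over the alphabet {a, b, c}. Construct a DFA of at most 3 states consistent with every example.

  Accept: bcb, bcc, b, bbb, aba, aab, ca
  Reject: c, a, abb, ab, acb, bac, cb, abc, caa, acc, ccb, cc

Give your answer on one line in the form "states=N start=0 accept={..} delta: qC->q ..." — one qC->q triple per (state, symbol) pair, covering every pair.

states=3 start=0 accept={0,2} delta: 0a->1 0b->2 0c->1 1a->0 1b->1 1c->1 2a->0 2b->0 2c->2

State merging on the prefix tree: take the shortest (then alphabetical) example prefix whose next move is undefined and point that move at state 0, else 1, else 2, ...; a target is out if some Accept/Reject pair would then sit in one state with the same input left (inseparable). If every existing state is out, open a new one.
a: 0a undefined. 0a->0: no, b/ab meet in 0 with "b" left. Open state 1: 0a->1.
b: 0b undefined. 0b->0: no, bcb/cb meet in 0 with "cb" left. 0b->1: no, bcb/acb meet in 1 with "cb" left. Open state 2: 0b->2.
c: 0c undefined. 0c->0: no, b/cb meet in 2. 0c->1: ok.
aa: 1a undefined. 1a->0: ok.
ab: 1b undefined. 1b->0: no, b/abb meet in 2. 1b->1: ok.
ac: 1c undefined. 1c->0: no, b/acb meet in 2. 1c->1: ok.
ba: 2a undefined. 2a->0: ok.
bb: 2b undefined. 2b->0: ok.
bc: 2c undefined. 2c->0: no, bcc/c meet in 1. 2c->1: no, bcb/c meet in 1. 2c->2: ok.
All examples now run through 3 states with every (state, symbol) defined. Accept strings end in {0,2}, Reject strings end in {1}; accept={0,2}.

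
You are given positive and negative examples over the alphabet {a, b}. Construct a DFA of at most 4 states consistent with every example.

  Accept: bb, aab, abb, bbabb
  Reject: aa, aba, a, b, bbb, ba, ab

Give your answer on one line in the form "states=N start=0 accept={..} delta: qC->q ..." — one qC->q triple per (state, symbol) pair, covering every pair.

states=4 start=0 accept={3} delta: 0a->1 0b->2 1a->2 1b->2 2a->0 2b->3 3a->0 3b->0

State merging on the prefix tree: take the shortest (then alphabetical) example prefix whose next move is undefined and point that move at state 0, else 1, else 2, ...; a target is out if some Accept/Reject pair would then sit in one state with the same input left (inseparable). If every existing state is out, open a new one.
a: 0a undefined. 0a->0: no, aab/b meet in 0 with "b" left. Open state 1: 0a->1.
b: 0b undefined. 0b->0: no, bb/b meet in 0. 0b->1: no, bb/ab meet in 1 with "b" left. Open state 2: 0b->2.
aa: 1a undefined. 1a->0: no, aab/b meet in 2. 1a->1: no, aab/ab meet in 1 with "b" left. 1a->2: ok.
ab: 1b undefined. 1b->0: no, abb/aa meet in 2. 1b->1: no, abb/a meet in 1. 1b->2: ok.
ba: 2a undefined. 2a->0: ok.
bb: 2b undefined. 2b->0: no, bb/aba meet in 0. 2b->1: no, bb/a meet in 1. 2b->2: no, bb/aa meet in 2. Open state 3: 2b->3.
bba: 3a undefined. 3a->0: ok.
bbb: 3b undefined. 3b->0: ok.
All examples now run through 4 states with every (state, symbol) defined. Accept strings end in {3}, Reject strings end in {0,1,2}; accept={3}.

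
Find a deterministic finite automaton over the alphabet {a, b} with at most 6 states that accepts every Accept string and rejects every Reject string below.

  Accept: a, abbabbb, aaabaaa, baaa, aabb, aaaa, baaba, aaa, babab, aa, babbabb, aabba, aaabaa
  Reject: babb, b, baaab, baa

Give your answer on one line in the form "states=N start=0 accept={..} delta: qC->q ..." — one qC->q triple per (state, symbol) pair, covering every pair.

Grow the machine one transition at a time. Run the examples from 0; the earliest place one falls off (shortest prefix, ties alphabetical) gets sent to the lowest-numbered state that keeps every Accept/Reject pair distinguishable — a pair clashes when both reach the same state with identical unread suffix — and to a fresh state only if none does.
a: 0a undefined. 0a->0: no, aaabaa/baa meet in 0 with "baa" left. Open state 1: 0a->1.
b: 0b undefined. 0b->0: no, aa/baa meet in 1 with "a" left. 0b->1: no, a/b meet in 1. Open state 2: 0b->2.
aa: 1a undefined. 1a->0: ok.
ab: 1b undefined. 1b->0: ok.
ba: 2a undefined. 2a->0: no, a/baa meet in 1. 2a->1: no, aaaa/baaab meet in 0. 2a->2: no, baaa/b meet in 2. Open state 3: 2a->3.
baa: 3a undefined. 3a->0: no, aaaa/baaab meet in 0. 3a->1: no, a/baa meet in 1. 3a->2: ok.
bab: 3b undefined. 3b->0: no, aaaa/baaab meet in 0. 3b->1: no, a/baaab meet in 1. 3b->2: no, aabb/babb meet in 2 with "b" left. 3b->3: no, abbabbb/babb meet in 3. Open state 4: 3b->4.
aabb: 2b undefined. 2b->0: ok.
baba: 4a undefined. 4a->0: no, babab/b meet in 2. 4a->1: ok.
babb: 4b undefined. 4b->0: no, abbabbb/b meet in 2. 4b->1: no, a/babb meet in 1. 4b->2: no, babbabb/babb meet in 2. 4b->3: no, abbabbb/baaab meet in 4. 4b->4: no, abbabbb/babb meet in 4. Open state 5: 4b->5.
babba: 5a undefined. 5a->0: ok.
abbabbb: 5b undefined. 5b->0: ok.
All examples now run through 6 states with every (state, symbol) defined. Accept strings end in {0,1,3}, Reject strings end in {2,4,5}; accept={0,1,3}.

states=6 start=0 accept={0,1,3} delta: 0a->1 0b->2 1a->0 1b->0 2a->3 2b->0 3a->2 3b->4 4a->1 4b->5 5a->0 5b->0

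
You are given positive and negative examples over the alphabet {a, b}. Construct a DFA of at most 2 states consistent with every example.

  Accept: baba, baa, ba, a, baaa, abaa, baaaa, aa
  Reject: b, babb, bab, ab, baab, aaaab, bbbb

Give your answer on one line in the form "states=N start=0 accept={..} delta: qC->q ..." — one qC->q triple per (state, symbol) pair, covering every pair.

Fold the examples into a partial DFA from state 0: repeatedly fix the first undefined (state, symbol) met by the shortest-then-alphabetical prefix, trying targets in increasing order and rejecting any under which an Accept and a Reject string meet in one state with the same remainder; add a state when all current targets are rejected. Accepting states are where Accept strings end.
a: 0a undefined. 0a->0: ok.
b: 0b undefined. 0b->0: no, baba/b meet in 0. Open state 1: 0b->1.
ba: 1a undefined. 1a->0: ok.
bb: 1b undefined. 1b->0: no, baba/babb meet in 0. 1b->1: ok.
All examples now run through 2 states with every (state, symbol) defined. Accept strings end in {0}, Reject strings end in {1}; accept={0}.

states=2 start=0 accept={0} delta: 0a->0 0b->1 1a->0 1b->1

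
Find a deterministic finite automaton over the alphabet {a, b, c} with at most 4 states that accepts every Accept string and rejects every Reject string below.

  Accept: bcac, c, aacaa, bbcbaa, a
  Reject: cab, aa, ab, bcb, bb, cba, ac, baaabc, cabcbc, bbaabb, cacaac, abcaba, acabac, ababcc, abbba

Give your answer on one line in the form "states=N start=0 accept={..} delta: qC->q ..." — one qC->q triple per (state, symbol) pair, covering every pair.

Grow the machine one transition at a time. Run the examples from 0; the earliest place one falls off (shortest prefix, ties alphabetical) gets sent to the lowest-numbered state that keeps every Accept/Reject pair distinguishable — a pair clashes when both reach the same state with identical unread suffix — and to a fresh state only if none does.
a: 0a undefined. 0a->0: no, c/ac meet in 0 with "c" left. Open state 1: 0a->1.
b: 0b undefined. 0b->0: ok.
c: 0c undefined. 0c->0: no, bcac/ac meet in 1 with "c" left. 0c->1: ok.
aa: 1a undefined. 1a->0: ok.
ab: 1b undefined. 1b->0: no, bcac/cba meet in 1. 1b->1: no, bcac/ab meet in 1. Open state 2: 1b->2.
ac: 1c undefined. 1c->0: ok.
aba: 2a undefined. 2a->0: no, bcac/acabac meet in 1. 2a->1: no, bcac/cba meet in 1. 2a->2: no, bbcbaa/ab meet in 2. Open state 3: 2a->3.
abb: 2b undefined. 2b->0: no, bcac/abbba meet in 1. 2b->1: ok.
abc: 2c undefined. 2c->0: ok.
abab: 3b undefined. 3b->0: ok.
acabac: 3c undefined. 3c->0: ok.
bbcbaa: 3a undefined. 3a->0: no, bbcbaa/cab meet in 0. 3a->1: ok.
All examples now run through 4 states with every (state, symbol) defined. Accept strings end in {1}, Reject strings end in {0,2,3}; accept={1}.

states=4 start=0 accept={1} delta: 0a->1 0b->0 0c->1 1a->0 1b->2 1c->0 2a->3 2b->1 2c->0 3a->1 3b->0 3c->0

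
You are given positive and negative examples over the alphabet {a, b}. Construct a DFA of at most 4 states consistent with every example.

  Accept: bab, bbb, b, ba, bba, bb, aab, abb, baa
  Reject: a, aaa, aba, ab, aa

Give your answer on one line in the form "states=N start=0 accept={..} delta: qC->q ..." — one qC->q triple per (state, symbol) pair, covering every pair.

Grow the machine one transition at a time. Run the examples from 0; the earliest place one falls off (shortest prefix, ties alphabetical) gets sent to the lowest-numbered state that keeps every Accept/Reject pair distinguishable — a pair clashes when both reach the same state with identical unread suffix — and to a fresh state only if none does.
a: 0a undefined. 0a->0: no, b/ab meet in 0 with "b" left. Open state 1: 0a->1.
b: 0b undefined. 0b->0: no, bab/ab meet in 1 with "b" left. 0b->1: no, b/a meet in 1. Open state 2: 0b->2.
aa: 1a undefined. 1a->0: ok.
ab: 1b undefined. 1b->0: ok.
ba: 2a undefined. 2a->0: no, ba/ab meet in 0. 2a->1: no, bab/ab meet in 0. 2a->2: ok.
bb: 2b undefined. 2b->0: no, bab/ab meet in 0. 2b->1: no, bab/a meet in 1. 2b->2: ok.
All examples now run through 3 states with every (state, symbol) defined. Accept strings end in {2}, Reject strings end in {0,1}; accept={2}.

states=3 start=0 accept={2} delta: 0a->1 0b->2 1a->0 1b->0 2a->2 2b->2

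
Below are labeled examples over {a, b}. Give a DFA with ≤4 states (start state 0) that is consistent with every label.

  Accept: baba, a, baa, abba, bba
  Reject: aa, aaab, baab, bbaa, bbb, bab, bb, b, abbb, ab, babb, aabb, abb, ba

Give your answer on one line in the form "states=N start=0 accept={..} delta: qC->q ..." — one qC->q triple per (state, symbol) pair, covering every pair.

Fold the examples into a partial DFA from state 0: repeatedly fix the first undefined (state, symbol) met by the shortest-then-alphabetical prefix, trying targets in increasing order and rejecting any under which an Accept and a Reject string meet in one state with the same remainder; add a state when all current targets are rejected. Accepting states are where Accept strings end.
a: 0a undefined. 0a->0: no, a/aa meet in 0. Open state 1: 0a->1.
b: 0b undefined. 0b->0: no, a/ba meet in 1. 0b->1: no, a/b meet in 1. Open state 2: 0b->2.
aa: 1a undefined. 1a->0: ok.
ab: 1b undefined. 1b->0: no, abba/ba meet in 2 with "a" left. 1b->1: no, a/aaab meet in 1. 1b->2: ok.
ba: 2a undefined. 2a->0: no, baba/aa meet in 0. 2a->1: no, baba/ba meet in 1. 2a->2: no, baa/aaab meet in 2. Open state 3: 2a->3.
bb: 2b undefined. 2b->0: ok.
baa: 3a undefined. 3a->0: no, baa/aa meet in 0. 3a->1: ok.
bab: 3b undefined. 3b->0: ok.
All examples now run through 4 states with every (state, symbol) defined. Accept strings end in {1}, Reject strings end in {0,2,3}; accept={1}.

states=4 start=0 accept={1} delta: 0a->1 0b->2 1a->0 1b->2 2a->3 2b->0 3a->1 3b->0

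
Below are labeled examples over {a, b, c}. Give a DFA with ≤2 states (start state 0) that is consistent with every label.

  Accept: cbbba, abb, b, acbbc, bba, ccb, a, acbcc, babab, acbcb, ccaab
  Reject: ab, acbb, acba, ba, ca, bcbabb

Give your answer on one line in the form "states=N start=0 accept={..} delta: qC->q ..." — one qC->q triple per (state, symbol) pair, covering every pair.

State merging on the prefix tree: take the shortest (then alphabetical) example prefix whose next move is undefined and point that move at state 0, else 1, else 2, ...; a target is out if some Accept/Reject pair would then sit in one state with the same input left (inseparable). If every existing state is out, open a new one.
a: 0a undefined. 0a->0: no, b/ab meet in 0 with "b" left. Open state 1: 0a->1.
b: 0b undefined. 0b->0: no, bba/ba meet in 1. 0b->1: ok.
c: 0c undefined. 0c->0: no, b/ca meet in 1. 0c->1: ok.
ab: 1b undefined. 1b->0: ok.
ac: 1c undefined. 1c->0: ok.
ba: 1a undefined. 1a->0: ok.
All examples now run through 2 states with every (state, symbol) defined. Accept strings end in {1}, Reject strings end in {0}; accept={1}.

states=2 start=0 accept={1} delta: 0a->1 0b->1 0c->1 1a->0 1b->0 1c->0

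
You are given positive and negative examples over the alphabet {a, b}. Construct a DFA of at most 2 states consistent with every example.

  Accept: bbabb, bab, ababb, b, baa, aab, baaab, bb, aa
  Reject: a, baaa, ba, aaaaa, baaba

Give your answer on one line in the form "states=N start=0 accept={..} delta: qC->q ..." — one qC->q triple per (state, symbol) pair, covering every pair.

states=2 start=0 accept={0} delta: 0a->1 0b->0 1a->0 1b->0

Grow the machine one transition at a time. Run the examples from 0; the earliest place one falls off (shortest prefix, ties alphabetical) gets sent to the lowest-numbered state that keeps every Accept/Reject pair distinguishable — a pair clashes when both reach the same state with identical unread suffix — and to a fresh state only if none does.
a: 0a undefined. 0a->0: no, aa/a meet in 0. Open state 1: 0a->1.
b: 0b undefined. 0b->0: ok.
aa: 1a undefined. 1a->0: ok.
ab: 1b undefined. 1b->0: ok.
All examples now run through 2 states with every (state, symbol) defined. Accept strings end in {0}, Reject strings end in {1}; accept={0}.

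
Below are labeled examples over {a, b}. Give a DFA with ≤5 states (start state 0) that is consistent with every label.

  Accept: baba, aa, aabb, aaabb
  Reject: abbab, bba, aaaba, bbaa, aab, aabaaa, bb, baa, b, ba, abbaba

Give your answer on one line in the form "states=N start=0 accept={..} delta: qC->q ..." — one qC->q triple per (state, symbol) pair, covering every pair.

states=4 start=0 accept={0,1} delta: 0a->1 0b->2 1a->1 1b->3 2a->3 2b->2 3a->2 3b->0

Grow the machine one transition at a time. Run the examples from 0; the earliest place one falls off (shortest prefix, ties alphabetical) gets sent to the lowest-numbered state that keeps every Accept/Reject pair distinguishable — a pair clashes when both reach the same state with identical unread suffix — and to a fresh state only if none does.
a: 0a undefined. 0a->0: no, aabb/bb meet in 0 with "bb" left. Open state 1: 0a->1.
b: 0b undefined. 0b->0: no, aa/bbaa meet in 1 with "a" left. 0b->1: no, aa/ba meet in 1 with "a" left. Open state 2: 0b->2.
aa: 1a undefined. 1a->0: no, aabb/bb meet in 2 with "b" left. 1a->1: ok.
ab: 1b undefined. 1b->0: no, baba/abbaba meet in 2 with "aba" left. 1b->1: no, aa/abbab meet in 1. 1b->2: no, aabb/bb meet in 2 with "b" left. Open state 3: 1b->3.
ba: 2a undefined. 2a->0: no, baba/ba meet in 0. 2a->1: no, baba/aaaba meet in 3 with "a" left. 2a->2: no, baba/bba meet in 2 with "ba" left. 2a->3: ok.
bb: 2b undefined. 2b->0: no, aa/bba meet in 1. 2b->1: no, aa/bba meet in 1. 2b->2: ok.
abb: 3b undefined. 3b->0: ok.
baa: 3a undefined. 3a->0: no, baba/aabaaa meet in 1. 3a->1: no, baba/aaaba meet in 1. 3a->2: ok.
All examples now run through 4 states with every (state, symbol) defined. Accept strings end in {0,1}, Reject strings end in {2,3}; accept={0,1}.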